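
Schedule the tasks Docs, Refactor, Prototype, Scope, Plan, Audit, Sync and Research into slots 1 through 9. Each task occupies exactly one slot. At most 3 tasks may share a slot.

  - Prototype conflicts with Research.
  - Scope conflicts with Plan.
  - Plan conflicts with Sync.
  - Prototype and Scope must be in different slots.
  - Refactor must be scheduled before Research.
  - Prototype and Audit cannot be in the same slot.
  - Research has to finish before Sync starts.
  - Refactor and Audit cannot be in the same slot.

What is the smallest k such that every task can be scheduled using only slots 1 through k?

3

The precedence chain requires at least 3 distinct slots.
With at most 3 per slot and 8 tasks, at least 3 slots are needed.
3 works (last occupied slot: 3): for example Docs -> 1, Refactor -> 1, Audit -> 2, Sync -> 3, Plan -> 2, Scope -> 3, Research -> 2, Prototype -> 1.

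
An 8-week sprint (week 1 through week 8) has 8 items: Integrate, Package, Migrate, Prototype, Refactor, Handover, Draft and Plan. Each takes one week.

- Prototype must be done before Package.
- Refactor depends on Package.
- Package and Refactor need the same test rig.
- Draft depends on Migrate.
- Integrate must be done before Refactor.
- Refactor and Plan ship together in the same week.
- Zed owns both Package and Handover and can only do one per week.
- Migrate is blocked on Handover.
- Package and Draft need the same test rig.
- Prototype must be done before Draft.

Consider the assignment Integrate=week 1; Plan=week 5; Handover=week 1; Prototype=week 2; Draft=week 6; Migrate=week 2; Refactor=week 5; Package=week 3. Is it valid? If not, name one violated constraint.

Yes

Refactor and Plan ship together in the same week — holds.
Prototype must be done before Package — holds.
Draft depends on Migrate — holds.
Zed owns both Package and Handover and can only do one per week — holds.
Migrate is blocked on Handover — holds.
Refactor depends on Package — holds.
Package and Draft need the same test rig — holds.
Prototype must be done before Draft — holds.
Integrate must be done before Refactor — holds.
Package and Refactor need the same test rig — holds.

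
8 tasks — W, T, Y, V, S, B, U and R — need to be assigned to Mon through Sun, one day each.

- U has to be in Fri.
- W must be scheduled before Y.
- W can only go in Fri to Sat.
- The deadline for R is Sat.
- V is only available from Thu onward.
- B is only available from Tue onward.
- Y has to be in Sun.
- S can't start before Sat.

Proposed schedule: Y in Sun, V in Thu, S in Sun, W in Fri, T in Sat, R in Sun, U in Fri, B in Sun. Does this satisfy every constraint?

No. The deadline for R is Sat is not satisfied.

W must be scheduled before Y — holds.
The deadline for R is Sat — violated.
Y has to be in Sun — holds.
V is only available from Thu onward — holds.
U has to be in Fri — holds.
W can only go in Fri to Sat — holds.
S can't start before Sat — holds.
B is only available from Tue onward — holds.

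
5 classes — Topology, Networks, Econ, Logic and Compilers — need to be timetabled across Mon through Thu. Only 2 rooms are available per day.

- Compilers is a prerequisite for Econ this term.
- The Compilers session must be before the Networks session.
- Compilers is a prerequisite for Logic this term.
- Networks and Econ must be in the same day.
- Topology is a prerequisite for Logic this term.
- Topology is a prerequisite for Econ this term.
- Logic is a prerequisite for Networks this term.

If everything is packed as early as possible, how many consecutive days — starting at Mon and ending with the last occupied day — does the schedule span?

3

The precedence chain requires at least 3 distinct days.
With at most 2 per day and 5 classes, at least 3 days are needed.
3 works (last occupied day: Wed): for example Logic in Tue, Econ in Wed, Compilers in Mon, Topology in Mon, Networks in Wed.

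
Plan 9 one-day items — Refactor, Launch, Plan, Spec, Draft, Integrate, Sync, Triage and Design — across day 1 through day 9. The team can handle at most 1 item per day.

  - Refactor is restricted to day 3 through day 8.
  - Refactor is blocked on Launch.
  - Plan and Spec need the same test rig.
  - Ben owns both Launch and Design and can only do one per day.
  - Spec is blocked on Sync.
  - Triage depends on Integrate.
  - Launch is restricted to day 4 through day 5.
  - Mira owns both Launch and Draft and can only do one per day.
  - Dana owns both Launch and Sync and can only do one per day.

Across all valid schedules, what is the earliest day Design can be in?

Design at day 1 is achievable: Spec -> day 3, Plan -> day 8, Refactor -> day 5, Design -> day 1, Draft -> day 9, Integrate -> day 6, Triage -> day 7, Launch -> day 4, Sync -> day 2.

day 1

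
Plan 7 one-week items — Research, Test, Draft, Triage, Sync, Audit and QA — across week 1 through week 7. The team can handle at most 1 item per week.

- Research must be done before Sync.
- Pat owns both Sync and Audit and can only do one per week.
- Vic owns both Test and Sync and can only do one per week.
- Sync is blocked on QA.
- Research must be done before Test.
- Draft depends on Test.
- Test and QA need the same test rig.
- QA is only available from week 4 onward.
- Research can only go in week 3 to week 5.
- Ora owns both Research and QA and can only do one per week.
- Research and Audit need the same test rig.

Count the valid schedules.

Splitting on Test: it can be week 4 (6), week 5 (4), week 6 (2). Listing each branch's schedules as (Research, Draft, Triage, Sync, Audit, QA) by week number:
Test=week 4: (3,5,1,7,2,6) (3,5,2,7,1,6) (3,6,1,7,2,5) (3,6,2,7,1,5) (3,7,1,6,2,5) (3,7,2,6,1,5) — 6.
Test=week 5: (3,6,1,7,2,4) (3,6,2,7,1,4) (3,7,1,6,2,4) (3,7,2,6,1,4) — 4.
Test=week 6: (3,7,1,5,2,4) (3,7,2,5,1,4) — 2.
Summing: 6 + 4 + 2 = 12.

12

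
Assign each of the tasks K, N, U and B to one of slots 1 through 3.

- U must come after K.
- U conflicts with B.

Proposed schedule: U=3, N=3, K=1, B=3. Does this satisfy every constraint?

U must come after K — holds.
U conflicts with B — violated.

No — it violates: U conflicts with B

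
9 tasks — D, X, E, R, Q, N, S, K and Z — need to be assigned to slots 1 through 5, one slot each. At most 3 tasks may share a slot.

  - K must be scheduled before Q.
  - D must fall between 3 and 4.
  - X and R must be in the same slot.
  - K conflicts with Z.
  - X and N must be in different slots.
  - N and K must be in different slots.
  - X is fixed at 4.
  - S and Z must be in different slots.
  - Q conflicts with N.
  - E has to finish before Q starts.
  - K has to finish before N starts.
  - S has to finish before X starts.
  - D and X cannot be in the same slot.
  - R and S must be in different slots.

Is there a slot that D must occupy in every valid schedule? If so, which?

D's window is 3–4.
X is fixed at 4, and D can't share a slot with X.
So D must be 3.

3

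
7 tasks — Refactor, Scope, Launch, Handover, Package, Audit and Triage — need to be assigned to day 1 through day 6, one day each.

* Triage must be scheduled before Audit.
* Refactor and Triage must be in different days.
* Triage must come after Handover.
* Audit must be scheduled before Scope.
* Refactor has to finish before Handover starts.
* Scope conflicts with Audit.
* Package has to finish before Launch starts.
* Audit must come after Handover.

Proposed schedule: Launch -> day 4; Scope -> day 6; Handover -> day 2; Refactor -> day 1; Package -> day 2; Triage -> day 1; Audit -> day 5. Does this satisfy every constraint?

Refactor and Triage must be in different days — violated.
Audit must come after Handover — holds.
Triage must be scheduled before Audit — holds.
Triage must come after Handover — violated.
Audit must be scheduled before Scope — holds.
Scope conflicts with Audit — holds.
Refactor has to finish before Handover starts — holds.
Package has to finish before Launch starts — holds.

Invalid. Refactor and Triage must be in different days.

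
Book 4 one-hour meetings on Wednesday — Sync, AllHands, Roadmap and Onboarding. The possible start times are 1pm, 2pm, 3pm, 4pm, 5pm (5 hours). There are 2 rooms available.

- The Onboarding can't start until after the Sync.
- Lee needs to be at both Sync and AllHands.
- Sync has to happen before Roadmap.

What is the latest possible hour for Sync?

4pm

Downstream work caps Sync at 4pm.
Sync at 4pm is achievable: AllHands in 1pm; Roadmap in 5pm; Sync in 4pm; Onboarding in 5pm.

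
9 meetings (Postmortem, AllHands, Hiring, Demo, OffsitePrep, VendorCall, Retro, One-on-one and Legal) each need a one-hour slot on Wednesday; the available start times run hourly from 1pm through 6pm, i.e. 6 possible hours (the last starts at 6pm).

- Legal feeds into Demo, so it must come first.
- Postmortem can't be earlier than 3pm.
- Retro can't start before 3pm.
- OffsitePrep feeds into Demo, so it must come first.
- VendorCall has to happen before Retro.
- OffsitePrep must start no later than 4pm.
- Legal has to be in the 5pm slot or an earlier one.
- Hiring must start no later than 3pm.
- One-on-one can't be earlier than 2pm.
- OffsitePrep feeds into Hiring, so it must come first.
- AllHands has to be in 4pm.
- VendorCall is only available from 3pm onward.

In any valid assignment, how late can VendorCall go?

5pm

VendorCall is available from 3pm; downstream work caps VendorCall at 5pm.
VendorCall at 5pm is achievable: VendorCall -> 5pm, OffsitePrep -> 1pm, Postmortem -> 3pm, One-on-one -> 2pm, Hiring -> 2pm, Retro -> 6pm, Legal -> 1pm, Demo -> 2pm, AllHands -> 4pm.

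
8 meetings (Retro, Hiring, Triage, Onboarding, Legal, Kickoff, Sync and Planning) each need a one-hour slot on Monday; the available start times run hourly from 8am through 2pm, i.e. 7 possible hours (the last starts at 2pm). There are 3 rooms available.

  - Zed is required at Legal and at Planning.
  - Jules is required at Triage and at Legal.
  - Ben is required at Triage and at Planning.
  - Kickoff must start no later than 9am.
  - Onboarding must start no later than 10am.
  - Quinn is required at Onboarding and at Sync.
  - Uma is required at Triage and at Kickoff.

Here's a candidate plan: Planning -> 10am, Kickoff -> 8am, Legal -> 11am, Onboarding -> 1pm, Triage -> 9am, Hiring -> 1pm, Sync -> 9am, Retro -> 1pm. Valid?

No. Onboarding must start no later than 10am is not satisfied.

Onboarding must start no later than 10am — violated.
Kickoff must start no later than 9am — holds.
Ben is required at Triage and at Planning — holds.
Zed is required at Legal and at Planning — holds.
Jules is required at Triage and at Legal — holds.
Uma is required at Triage and at Kickoff — holds.
There are 3 rooms available — holds.
Quinn is required at Onboarding and at Sync — holds.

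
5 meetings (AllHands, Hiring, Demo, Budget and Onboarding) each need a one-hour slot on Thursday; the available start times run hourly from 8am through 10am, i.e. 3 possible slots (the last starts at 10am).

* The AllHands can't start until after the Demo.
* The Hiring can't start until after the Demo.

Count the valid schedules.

Splitting on AllHands: it can be 9am (18), 10am (27). Listing each branch's schedules as (Hiring, Demo, Budget, Onboarding):
AllHands=9am: (9am,8am,8am,8am) (9am,8am,8am,9am) (9am,8am,8am,10am) (9am,8am,9am,8am) (9am,8am,9am,9am) (9am,8am,9am,10am) (9am,8am,10am,8am) (9am,8am,10am,9am) (9am,8am,10am,10am) (10am,8am,8am,8am) (10am,8am,8am,9am) (10am,8am,8am,10am) (10am,8am,9am,8am) (10am,8am,9am,9am) (10am,8am,9am,10am) (10am,8am,10am,8am) (10am,8am,10am,9am) (10am,8am,10am,10am) — 18.
AllHands=10am: (9am,8am,8am,8am) (9am,8am,8am,9am) (9am,8am,8am,10am) (9am,8am,9am,8am) (9am,8am,9am,9am) (9am,8am,9am,10am) (9am,8am,10am,8am) (9am,8am,10am,9am) (9am,8am,10am,10am) (10am,8am,8am,8am) (10am,8am,8am,9am) (10am,8am,8am,10am) (10am,8am,9am,8am) (10am,8am,9am,9am) (10am,8am,9am,10am) (10am,8am,10am,8am) (10am,8am,10am,9am) (10am,8am,10am,10am) (10am,9am,8am,8am) (10am,9am,8am,9am) (10am,9am,8am,10am) (10am,9am,9am,8am) (10am,9am,9am,9am) (10am,9am,9am,10am) (10am,9am,10am,8am) (10am,9am,10am,9am) (10am,9am,10am,10am) — 27.
Summing: 18 + 27 = 45.

45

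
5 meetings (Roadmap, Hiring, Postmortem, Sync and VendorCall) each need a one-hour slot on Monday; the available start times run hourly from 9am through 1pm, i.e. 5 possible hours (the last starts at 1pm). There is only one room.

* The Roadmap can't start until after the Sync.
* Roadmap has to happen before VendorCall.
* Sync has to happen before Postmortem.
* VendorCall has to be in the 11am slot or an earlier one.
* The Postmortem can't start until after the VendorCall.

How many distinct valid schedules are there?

Enumerating: Hiring=1pm, Roadmap=10am, Sync=9am, VendorCall=11am, Postmortem=12pm | Sync in 9am, Roadmap in 10am, Hiring in 12pm, Postmortem in 1pm, VendorCall in 11am.

2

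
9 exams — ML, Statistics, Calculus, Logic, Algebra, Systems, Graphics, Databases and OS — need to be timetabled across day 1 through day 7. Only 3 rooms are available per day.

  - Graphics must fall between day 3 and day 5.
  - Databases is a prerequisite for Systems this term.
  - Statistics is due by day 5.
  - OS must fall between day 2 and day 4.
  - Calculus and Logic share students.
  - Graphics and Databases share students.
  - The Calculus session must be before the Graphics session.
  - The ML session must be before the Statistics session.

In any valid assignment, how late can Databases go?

Downstream work caps Databases at day 6.
Databases at day 6 is achievable: Calculus -> day 1, OS -> day 2, Logic -> day 2, Databases -> day 6, Statistics -> day 2, Algebra -> day 1, ML -> day 1, Graphics -> day 3, Systems -> day 7.

day 6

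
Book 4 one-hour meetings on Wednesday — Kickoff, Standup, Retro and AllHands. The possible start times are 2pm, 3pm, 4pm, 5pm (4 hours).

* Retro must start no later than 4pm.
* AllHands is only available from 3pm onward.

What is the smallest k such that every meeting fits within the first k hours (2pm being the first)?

2 hours

AllHands can't be placed before 3pm — that is hour 2 counting from 2pm — so the schedule must run through at least 2 hours.
2 works (last occupied hour: 3pm): for example Standup -> 2pm, Kickoff -> 2pm, Retro -> 2pm, AllHands -> 3pm.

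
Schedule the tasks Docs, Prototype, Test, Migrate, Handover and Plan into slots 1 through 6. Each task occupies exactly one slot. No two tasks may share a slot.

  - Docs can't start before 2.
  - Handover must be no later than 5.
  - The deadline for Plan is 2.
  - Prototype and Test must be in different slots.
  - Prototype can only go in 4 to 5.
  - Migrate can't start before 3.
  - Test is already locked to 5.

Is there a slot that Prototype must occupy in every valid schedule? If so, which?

Prototype's window is 4–5.
Test is fixed at 5, and Prototype can't share a slot with Test.
So Prototype must be 4.

4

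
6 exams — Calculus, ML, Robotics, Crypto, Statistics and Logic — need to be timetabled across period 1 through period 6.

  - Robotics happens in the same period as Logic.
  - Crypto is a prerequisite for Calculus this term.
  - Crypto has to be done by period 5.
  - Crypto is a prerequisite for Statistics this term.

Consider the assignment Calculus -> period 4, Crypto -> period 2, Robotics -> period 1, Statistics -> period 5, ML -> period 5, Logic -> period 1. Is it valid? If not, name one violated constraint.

Valid

Robotics happens in the same period as Logic — holds.
Crypto is a prerequisite for Statistics this term — holds.
Crypto has to be done by period 5 — holds.
Crypto is a prerequisite for Calculus this term — holds.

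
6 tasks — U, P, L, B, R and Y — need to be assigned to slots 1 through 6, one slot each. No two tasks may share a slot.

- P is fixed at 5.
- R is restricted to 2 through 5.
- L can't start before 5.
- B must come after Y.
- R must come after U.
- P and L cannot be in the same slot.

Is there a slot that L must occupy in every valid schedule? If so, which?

L's window is 5–6.
P is fixed at 5, and L can't share a slot with P.
So L must be 6.

6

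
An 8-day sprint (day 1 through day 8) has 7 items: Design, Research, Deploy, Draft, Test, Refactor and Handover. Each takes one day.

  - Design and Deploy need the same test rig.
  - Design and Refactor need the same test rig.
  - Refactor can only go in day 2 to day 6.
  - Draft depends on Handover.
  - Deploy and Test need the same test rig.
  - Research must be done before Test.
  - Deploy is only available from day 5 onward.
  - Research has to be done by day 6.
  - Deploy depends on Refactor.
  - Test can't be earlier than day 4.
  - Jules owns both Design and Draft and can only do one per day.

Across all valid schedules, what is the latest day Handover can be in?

day 7

Downstream work caps Handover at day 7.
Handover at day 7 is achievable: Handover in day 7; Refactor in day 2; Design in day 1; Research in day 1; Test in day 4; Draft in day 8; Deploy in day 5.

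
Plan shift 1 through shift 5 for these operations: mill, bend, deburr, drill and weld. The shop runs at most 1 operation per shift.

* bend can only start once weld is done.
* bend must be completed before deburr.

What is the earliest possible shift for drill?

shift 1

drill at shift 1 is achievable: deburr=shift 4; bend=shift 3; weld=shift 2; drill=shift 1; mill=shift 5.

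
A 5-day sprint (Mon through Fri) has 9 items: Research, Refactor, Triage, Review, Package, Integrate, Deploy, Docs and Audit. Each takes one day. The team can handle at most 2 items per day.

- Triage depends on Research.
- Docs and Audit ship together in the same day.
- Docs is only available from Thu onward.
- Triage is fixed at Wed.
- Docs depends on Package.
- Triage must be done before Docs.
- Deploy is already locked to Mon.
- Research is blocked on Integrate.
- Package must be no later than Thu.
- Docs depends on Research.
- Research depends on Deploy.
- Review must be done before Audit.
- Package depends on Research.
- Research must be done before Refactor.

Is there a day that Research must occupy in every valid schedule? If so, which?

Deploy is fixed at Mon and must come before Research, so Research is at least Tue.
Triage is fixed at Wed and must come after Research, so Research is at most Tue.
So Research must be Tue.

Tue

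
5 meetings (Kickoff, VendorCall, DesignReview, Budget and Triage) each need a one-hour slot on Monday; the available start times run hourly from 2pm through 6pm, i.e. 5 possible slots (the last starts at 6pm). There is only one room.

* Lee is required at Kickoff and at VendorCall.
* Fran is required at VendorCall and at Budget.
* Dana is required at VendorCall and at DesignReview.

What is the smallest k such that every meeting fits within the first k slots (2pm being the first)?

5 slots

With at most 1 per slot and 5 meetings, at least 5 slots are needed.
5 works (last occupied slot: 6pm): for example DesignReview in 4pm, Triage in 6pm, VendorCall in 3pm, Budget in 5pm, Kickoff in 2pm.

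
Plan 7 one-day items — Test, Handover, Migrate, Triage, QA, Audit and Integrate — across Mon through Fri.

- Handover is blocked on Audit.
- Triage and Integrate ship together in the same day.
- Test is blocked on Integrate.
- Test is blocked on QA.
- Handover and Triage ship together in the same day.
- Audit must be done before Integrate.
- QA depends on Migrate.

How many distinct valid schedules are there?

Splitting on Test: it can be Wed (1), Thu (9), Fri (36). Listing each branch's schedules as (Handover, Migrate, Triage, QA, Audit, Integrate):
Test=Wed: (Tue,Mon,Tue,Tue,Mon,Tue) — 1.
Test=Thu: (Tue,Mon,Tue,Tue,Mon,Tue) (Tue,Mon,Tue,Wed,Mon,Tue) (Tue,Tue,Tue,Wed,Mon,Tue) (Wed,Mon,Wed,Tue,Mon,Wed) (Wed,Mon,Wed,Tue,Tue,Wed) (Wed,Mon,Wed,Wed,Mon,Wed) (Wed,Mon,Wed,Wed,Tue,Wed) (Wed,Tue,Wed,Wed,Mon,Wed) (Wed,Tue,Wed,Wed,Tue,Wed) — 9.
Test=Fri: (Tue,Mon,Tue,Tue,Mon,Tue) (Tue,Mon,Tue,Wed,Mon,Tue) (Tue,Mon,Tue,Thu,Mon,Tue) (Tue,Tue,Tue,Wed,Mon,Tue) (Tue,Tue,Tue,Thu,Mon,Tue) (Tue,Wed,Tue,Thu,Mon,Tue) (Wed,Mon,Wed,Tue,Mon,Wed) (Wed,Mon,Wed,Tue,Tue,Wed) (Wed,Mon,Wed,Wed,Mon,Wed) (Wed,Mon,Wed,Wed,Tue,Wed) (Wed,Mon,Wed,Thu,Mon,Wed) (Wed,Mon,Wed,Thu,Tue,Wed) (Wed,Tue,Wed,Wed,Mon,Wed) (Wed,Tue,Wed,Wed,Tue,Wed) (Wed,Tue,Wed,Thu,Mon,Wed) (Wed,Tue,Wed,Thu,Tue,Wed) (Wed,Wed,Wed,Thu,Mon,Wed) (Wed,Wed,Wed,Thu,Tue,Wed) (Thu,Mon,Thu,Tue,Mon,Thu) (Thu,Mon,Thu,Tue,Tue,Thu) (Thu,Mon,Thu,Tue,Wed,Thu) (Thu,Mon,Thu,Wed,Mon,Thu) (Thu,Mon,Thu,Wed,Tue,Thu) (Thu,Mon,Thu,Wed,Wed,Thu) (Thu,Mon,Thu,Thu,Mon,Thu) (Thu,Mon,Thu,Thu,Tue,Thu) (Thu,Mon,Thu,Thu,Wed,Thu) (Thu,Tue,Thu,Wed,Mon,Thu) (Thu,Tue,Thu,Wed,Tue,Thu) (Thu,Tue,Thu,Wed,Wed,Thu) (Thu,Tue,Thu,Thu,Mon,Thu) (Thu,Tue,Thu,Thu,Tue,Thu) (Thu,Tue,Thu,Thu,Wed,Thu) (Thu,Wed,Thu,Thu,Mon,Thu) (Thu,Wed,Thu,Thu,Tue,Thu) (Thu,Wed,Thu,Thu,Wed,Thu) — 36.
Summing: 1 + 9 + 36 = 46.

46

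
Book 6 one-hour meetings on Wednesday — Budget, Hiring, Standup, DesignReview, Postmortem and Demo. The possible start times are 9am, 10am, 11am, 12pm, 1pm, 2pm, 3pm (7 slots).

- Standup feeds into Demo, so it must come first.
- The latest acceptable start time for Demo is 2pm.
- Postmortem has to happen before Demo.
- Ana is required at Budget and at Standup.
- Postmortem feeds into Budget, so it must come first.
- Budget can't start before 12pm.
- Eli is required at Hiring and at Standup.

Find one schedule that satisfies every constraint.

Budget=12pm, DesignReview=9am, Hiring=10am, Standup=9am, Postmortem=9am, Demo=10am

Checking: Postmortem(9am) before Demo(10am); Postmortem(9am) before Budget(12pm); Standup(9am) before Demo(10am); Budget(12pm) != Standup(9am); Hiring(10am) != Standup(9am); Budget=12pm in [12pm,3pm]; Demo=10am in [9am,2pm].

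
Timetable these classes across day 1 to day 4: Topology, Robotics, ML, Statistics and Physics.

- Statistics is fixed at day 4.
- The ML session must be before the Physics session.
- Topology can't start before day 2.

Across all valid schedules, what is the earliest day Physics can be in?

Precedence pushes Physics to at least day 2.
Physics at day 2 is achievable: ML in day 1; Statistics in day 4; Physics in day 2; Topology in day 2; Robotics in day 1.

day 2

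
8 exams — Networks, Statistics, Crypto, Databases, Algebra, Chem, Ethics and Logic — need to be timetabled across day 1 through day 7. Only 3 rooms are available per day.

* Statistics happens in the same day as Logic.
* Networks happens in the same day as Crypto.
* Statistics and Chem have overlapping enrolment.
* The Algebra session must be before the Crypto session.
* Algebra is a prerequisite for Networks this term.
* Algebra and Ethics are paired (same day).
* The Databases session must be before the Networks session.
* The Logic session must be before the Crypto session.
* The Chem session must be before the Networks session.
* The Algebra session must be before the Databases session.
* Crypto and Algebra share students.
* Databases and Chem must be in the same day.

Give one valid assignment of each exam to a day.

Logic in day 3; Networks in day 4; Statistics in day 3; Crypto in day 4; Chem in day 2; Databases in day 2; Algebra in day 1; Ethics in day 1

Checking: Databases(day 2) before Networks(day 4); Algebra(day 1) before Networks(day 4); Logic(day 3) before Crypto(day 4); Algebra(day 1) before Crypto(day 4); Chem(day 2) before Networks(day 4); Algebra(day 1) before Databases(day 2); Crypto(day 4) != Algebra(day 1); Statistics(day 3) != Chem(day 2); Statistics = Logic = day 3; Algebra = Ethics = day 1; Databases = Chem = day 2; Networks = Crypto = day 4; max 2 per day (cap 3).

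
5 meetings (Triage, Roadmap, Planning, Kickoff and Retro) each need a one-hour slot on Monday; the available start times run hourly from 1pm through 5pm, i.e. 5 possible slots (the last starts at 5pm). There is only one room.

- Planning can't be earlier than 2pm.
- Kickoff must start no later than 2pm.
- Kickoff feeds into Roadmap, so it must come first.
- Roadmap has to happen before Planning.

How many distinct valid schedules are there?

18

Splitting on Triage: it can be 1pm (3), 2pm (3), 3pm (4), 4pm (4), 5pm (4). Listing each branch's schedules as (Roadmap, Planning, Kickoff, Retro):
Triage=1pm: (3pm,4pm,2pm,5pm) (3pm,5pm,2pm,4pm) (4pm,5pm,2pm,3pm) — 3.
Triage=2pm: (3pm,4pm,1pm,5pm) (3pm,5pm,1pm,4pm) (4pm,5pm,1pm,3pm) — 3.
Triage=3pm: (2pm,4pm,1pm,5pm) (2pm,5pm,1pm,4pm) (4pm,5pm,1pm,2pm) (4pm,5pm,2pm,1pm) — 4.
Triage=4pm: (2pm,3pm,1pm,5pm) (2pm,5pm,1pm,3pm) (3pm,5pm,1pm,2pm) (3pm,5pm,2pm,1pm) — 4.
Triage=5pm: (2pm,3pm,1pm,4pm) (2pm,4pm,1pm,3pm) (3pm,4pm,1pm,2pm) (3pm,4pm,2pm,1pm) — 4.
Summing: 3 + 3 + 4 + 4 + 4 = 18.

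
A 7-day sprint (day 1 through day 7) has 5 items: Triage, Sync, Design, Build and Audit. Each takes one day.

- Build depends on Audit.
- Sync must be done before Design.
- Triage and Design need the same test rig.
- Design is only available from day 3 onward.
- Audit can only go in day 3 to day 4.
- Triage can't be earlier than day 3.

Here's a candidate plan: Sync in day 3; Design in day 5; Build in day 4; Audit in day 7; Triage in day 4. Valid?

No. Build depends on Audit is not satisfied.

Audit can only go in day 3 to day 4 — violated.
Design is only available from day 3 onward — holds.
Triage and Design need the same test rig — holds.
Triage can't be earlier than day 3 — holds.
Build depends on Audit — violated.
Sync must be done before Design — holds.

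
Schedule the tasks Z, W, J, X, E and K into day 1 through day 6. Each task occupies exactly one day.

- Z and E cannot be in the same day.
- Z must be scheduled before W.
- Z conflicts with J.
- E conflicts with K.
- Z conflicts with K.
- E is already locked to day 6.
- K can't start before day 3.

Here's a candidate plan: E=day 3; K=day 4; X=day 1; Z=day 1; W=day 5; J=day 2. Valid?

Z and E cannot be in the same day — holds.
Z must be scheduled before W — holds.
K can't start before day 3 — holds.
E conflicts with K — holds.
E is already locked to day 6 — violated.
Z conflicts with J — holds.
Z conflicts with K — holds.

No — it violates: E is already locked to day 6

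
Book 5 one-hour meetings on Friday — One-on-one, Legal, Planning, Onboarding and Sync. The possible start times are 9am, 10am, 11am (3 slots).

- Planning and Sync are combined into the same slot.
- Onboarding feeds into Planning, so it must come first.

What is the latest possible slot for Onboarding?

10am

Downstream work caps Onboarding at 10am.
Onboarding at 10am is achievable: Sync=11am, Onboarding=10am, Planning=11am, One-on-one=9am, Legal=9am.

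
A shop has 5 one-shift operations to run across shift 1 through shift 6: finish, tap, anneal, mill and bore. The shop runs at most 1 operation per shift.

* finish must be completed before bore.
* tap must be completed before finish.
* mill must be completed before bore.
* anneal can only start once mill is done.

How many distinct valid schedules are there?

54

Splitting on finish: it can be shift 2 (8), shift 3 (16), shift 4 (18), shift 5 (12). Listing each branch's schedules as (tap, anneal, mill, bore) by shift number:
finish=shift 2: (1,4,3,5) (1,4,3,6) (1,5,3,4) (1,5,3,6) (1,5,4,6) (1,6,3,4) (1,6,3,5) (1,6,4,5) — 8.
finish=shift 3: (1,4,2,5) (1,4,2,6) (1,5,2,4) (1,5,2,6) (1,5,4,6) (1,6,2,4) (1,6,2,5) (1,6,4,5) (2,4,1,5) (2,4,1,6) (2,5,1,4) (2,5,1,6) (2,5,4,6) (2,6,1,4) (2,6,1,5) (2,6,4,5) — 16.
finish=shift 4: (1,3,2,5) (1,3,2,6) (1,5,2,6) (1,5,3,6) (1,6,2,5) (1,6,3,5) (2,3,1,5) (2,3,1,6) (2,5,1,6) (2,5,3,6) (2,6,1,5) (2,6,3,5) (3,2,1,5) (3,2,1,6) (3,5,1,6) (3,5,2,6) (3,6,1,5) (3,6,2,5) — 18.
finish=shift 5: (1,3,2,6) (1,4,2,6) (1,4,3,6) (2,3,1,6) (2,4,1,6) (2,4,3,6) (3,2,1,6) (3,4,1,6) (3,4,2,6) (4,2,1,6) (4,3,1,6) (4,3,2,6) — 12.
Summing: 8 + 16 + 18 + 12 = 54.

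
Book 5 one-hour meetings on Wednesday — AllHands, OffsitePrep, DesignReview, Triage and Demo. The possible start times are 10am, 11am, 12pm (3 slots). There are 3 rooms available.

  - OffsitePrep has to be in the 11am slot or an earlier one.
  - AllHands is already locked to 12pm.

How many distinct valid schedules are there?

Splitting on OffsitePrep: it can be 10am (25), 11am (25). Listing each branch's schedules as (AllHands, DesignReview, Triage, Demo):
OffsitePrep=10am: (12pm,10am,10am,11am) (12pm,10am,10am,12pm) (12pm,10am,11am,10am) (12pm,10am,11am,11am) (12pm,10am,11am,12pm) (12pm,10am,12pm,10am) (12pm,10am,12pm,11am) (12pm,10am,12pm,12pm) (12pm,11am,10am,10am) (12pm,11am,10am,11am) (12pm,11am,10am,12pm) (12pm,11am,11am,10am) (12pm,11am,11am,11am) (12pm,11am,11am,12pm) (12pm,11am,12pm,10am) (12pm,11am,12pm,11am) (12pm,11am,12pm,12pm) (12pm,12pm,10am,10am) (12pm,12pm,10am,11am) (12pm,12pm,10am,12pm) (12pm,12pm,11am,10am) (12pm,12pm,11am,11am) (12pm,12pm,11am,12pm) (12pm,12pm,12pm,10am) (12pm,12pm,12pm,11am) — 25.
OffsitePrep=11am: (12pm,10am,10am,10am) (12pm,10am,10am,11am) (12pm,10am,10am,12pm) (12pm,10am,11am,10am) (12pm,10am,11am,11am) (12pm,10am,11am,12pm) (12pm,10am,12pm,10am) (12pm,10am,12pm,11am) (12pm,10am,12pm,12pm) (12pm,11am,10am,10am) (12pm,11am,10am,11am) (12pm,11am,10am,12pm) (12pm,11am,11am,10am) (12pm,11am,11am,12pm) (12pm,11am,12pm,10am) (12pm,11am,12pm,11am) (12pm,11am,12pm,12pm) (12pm,12pm,10am,10am) (12pm,12pm,10am,11am) (12pm,12pm,10am,12pm) (12pm,12pm,11am,10am) (12pm,12pm,11am,11am) (12pm,12pm,11am,12pm) (12pm,12pm,12pm,10am) (12pm,12pm,12pm,11am) — 25.
Summing: 25 + 25 = 50.

50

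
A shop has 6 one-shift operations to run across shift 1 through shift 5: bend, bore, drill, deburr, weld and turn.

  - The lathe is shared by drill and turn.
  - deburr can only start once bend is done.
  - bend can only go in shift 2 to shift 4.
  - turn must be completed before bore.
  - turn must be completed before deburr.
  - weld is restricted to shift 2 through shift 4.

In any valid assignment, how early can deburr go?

shift 3

Precedence pushes deburr to at least shift 3.
deburr at shift 3 is achievable: weld -> shift 2, bend -> shift 2, bore -> shift 2, drill -> shift 2, turn -> shift 1, deburr -> shift 3.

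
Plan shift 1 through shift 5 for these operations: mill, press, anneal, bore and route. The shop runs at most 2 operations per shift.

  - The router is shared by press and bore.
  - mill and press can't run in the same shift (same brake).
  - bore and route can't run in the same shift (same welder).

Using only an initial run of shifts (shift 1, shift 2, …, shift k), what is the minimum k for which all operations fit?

3 shifts

With at most 2 per shift and 5 operations, at least 3 shifts are needed.
3 works (last occupied shift: shift 3): for example mill in shift 1, route in shift 2, bore in shift 3, press in shift 2, anneal in shift 1.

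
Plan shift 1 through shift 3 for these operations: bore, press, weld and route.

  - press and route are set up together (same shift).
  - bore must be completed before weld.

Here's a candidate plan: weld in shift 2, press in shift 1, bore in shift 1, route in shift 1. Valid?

Valid

press and route are set up together (same shift) — holds.
bore must be completed before weld — holds.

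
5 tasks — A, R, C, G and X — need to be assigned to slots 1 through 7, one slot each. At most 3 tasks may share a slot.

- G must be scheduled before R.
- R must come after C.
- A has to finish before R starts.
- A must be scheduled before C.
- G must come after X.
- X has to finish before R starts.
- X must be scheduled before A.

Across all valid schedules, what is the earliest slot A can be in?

2

Precedence pushes A to at least 2; downstream work caps A at 5.
A at 2 is achievable: X -> 1, R -> 4, G -> 2, C -> 3, A -> 2.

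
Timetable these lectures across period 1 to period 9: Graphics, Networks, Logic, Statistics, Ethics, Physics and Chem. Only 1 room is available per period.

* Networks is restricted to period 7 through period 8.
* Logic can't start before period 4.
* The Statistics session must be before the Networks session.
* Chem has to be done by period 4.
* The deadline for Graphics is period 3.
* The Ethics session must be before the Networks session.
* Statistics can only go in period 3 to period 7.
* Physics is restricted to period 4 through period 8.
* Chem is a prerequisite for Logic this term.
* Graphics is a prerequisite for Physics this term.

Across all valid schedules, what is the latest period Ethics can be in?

period 7

Downstream work caps Ethics at period 7.
Ethics at period 7 is achievable: Networks in period 8; Ethics in period 7; Statistics in period 3; Chem in period 2; Graphics in period 1; Physics in period 4; Logic in period 5.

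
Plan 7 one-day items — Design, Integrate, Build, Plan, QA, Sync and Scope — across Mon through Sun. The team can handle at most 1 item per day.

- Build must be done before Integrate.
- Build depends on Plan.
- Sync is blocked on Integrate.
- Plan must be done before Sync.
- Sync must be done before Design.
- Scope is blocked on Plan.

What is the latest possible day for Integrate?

Precedence pushes Integrate to at least Wed; downstream work caps Integrate at Fri.
Integrate at Fri is achievable: Build=Tue; Scope=Wed; Design=Sun; Plan=Mon; Sync=Sat; Integrate=Fri; QA=Thu.

Fri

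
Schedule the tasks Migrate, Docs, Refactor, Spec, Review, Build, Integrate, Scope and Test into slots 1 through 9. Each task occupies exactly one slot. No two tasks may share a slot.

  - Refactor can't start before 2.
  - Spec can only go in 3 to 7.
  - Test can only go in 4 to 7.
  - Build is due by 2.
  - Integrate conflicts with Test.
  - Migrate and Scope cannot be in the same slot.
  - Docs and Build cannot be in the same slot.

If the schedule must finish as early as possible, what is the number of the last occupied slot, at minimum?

With at most 1 per slot and 9 tasks, at least 9 slots are needed.
Test can't be placed before 4, so the schedule must run through at least slot 4.
9 works (last occupied slot: 9): for example Test=4, Spec=3, Docs=6, Migrate=5, Integrate=8, Build=1, Refactor=2, Scope=9, Review=7.

9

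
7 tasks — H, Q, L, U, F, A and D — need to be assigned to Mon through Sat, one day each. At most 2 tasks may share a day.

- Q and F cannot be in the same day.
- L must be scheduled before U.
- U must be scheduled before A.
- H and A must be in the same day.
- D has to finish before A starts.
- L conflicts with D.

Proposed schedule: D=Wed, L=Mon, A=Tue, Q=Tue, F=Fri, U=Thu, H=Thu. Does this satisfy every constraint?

No — it violates: U must be scheduled before A

D has to finish before A starts — violated.
Q and F cannot be in the same day — holds.
At most 2 tasks may share a day — holds.
L conflicts with D — holds.
L must be scheduled before U — holds.
U must be scheduled before A — violated.
H and A must be in the same day — violated.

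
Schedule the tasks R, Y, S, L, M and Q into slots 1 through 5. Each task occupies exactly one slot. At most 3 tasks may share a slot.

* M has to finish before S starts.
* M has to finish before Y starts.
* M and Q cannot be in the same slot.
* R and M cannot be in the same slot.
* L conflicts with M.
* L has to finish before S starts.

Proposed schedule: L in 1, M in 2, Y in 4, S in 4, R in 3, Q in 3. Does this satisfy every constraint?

At most 3 tasks may share a slot — holds.
M has to finish before Y starts — holds.
M and Q cannot be in the same slot — holds.
L conflicts with M — holds.
R and M cannot be in the same slot — holds.
L has to finish before S starts — holds.
M has to finish before S starts — holds.

Valid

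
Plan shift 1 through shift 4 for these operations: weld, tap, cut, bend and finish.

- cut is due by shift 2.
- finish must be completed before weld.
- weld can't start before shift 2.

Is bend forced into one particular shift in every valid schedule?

bend can be shift 1 (e.g. weld=shift 2, tap=shift 1, bend=shift 1, cut=shift 1, finish=shift 1) or shift 2 (e.g. finish -> shift 1, tap -> shift 1, cut -> shift 1, bend -> shift 2, weld -> shift 2).

No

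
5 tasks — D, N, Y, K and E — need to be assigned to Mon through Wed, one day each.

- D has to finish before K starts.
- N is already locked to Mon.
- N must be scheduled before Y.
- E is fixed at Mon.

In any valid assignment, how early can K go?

Precedence pushes K to at least Tue.
K at Tue is achievable: N in Mon, Y in Tue, E in Mon, D in Mon, K in Tue.

Tue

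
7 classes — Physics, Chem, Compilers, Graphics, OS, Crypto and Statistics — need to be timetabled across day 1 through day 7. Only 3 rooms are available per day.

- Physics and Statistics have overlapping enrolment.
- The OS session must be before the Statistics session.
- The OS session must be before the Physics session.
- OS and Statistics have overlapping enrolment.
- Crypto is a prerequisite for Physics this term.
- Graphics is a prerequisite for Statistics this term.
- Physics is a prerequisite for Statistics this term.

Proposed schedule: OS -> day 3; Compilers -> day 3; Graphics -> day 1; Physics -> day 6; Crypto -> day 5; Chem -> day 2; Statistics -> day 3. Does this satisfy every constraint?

No — it violates: OS and Statistics have overlapping enrolment

Physics is a prerequisite for Statistics this term — violated.
The OS session must be before the Statistics session — violated.
OS and Statistics have overlapping enrolment — violated.
Physics and Statistics have overlapping enrolment — holds.
Crypto is a prerequisite for Physics this term — holds.
Graphics is a prerequisite for Statistics this term — holds.
The OS session must be before the Physics session — holds.
Only 3 rooms are available per day — holds.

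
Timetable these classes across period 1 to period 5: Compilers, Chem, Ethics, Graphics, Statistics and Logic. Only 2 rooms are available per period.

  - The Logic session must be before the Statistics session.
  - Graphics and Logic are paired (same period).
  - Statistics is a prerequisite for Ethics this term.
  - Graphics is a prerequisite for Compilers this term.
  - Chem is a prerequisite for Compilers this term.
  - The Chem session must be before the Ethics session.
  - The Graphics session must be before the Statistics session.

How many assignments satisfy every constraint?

Splitting on Compilers: it can be period 3 (9), period 4 (19), period 5 (25). Listing each branch's schedules as (Chem, Ethics, Graphics, Statistics, Logic) by period number:
Compilers=period 3: (1,4,2,3,2) (1,5,2,3,2) (1,5,2,4,2) (2,3,1,2,1) (2,4,1,2,1) (2,4,1,3,1) (2,5,1,2,1) (2,5,1,3,1) (2,5,1,4,1) — 9.
Compilers=period 4: (1,4,2,3,2) (1,5,2,3,2) (1,5,2,4,2) (1,5,3,4,3) (2,3,1,2,1) (2,4,1,2,1) (2,4,1,3,1) (2,5,1,2,1) (2,5,1,3,1) (2,5,1,4,1) (2,5,3,4,3) (3,4,1,2,1) (3,4,1,3,1) (3,4,2,3,2) (3,5,1,2,1) (3,5,1,3,1) (3,5,1,4,1) (3,5,2,3,2) (3,5,2,4,2) — 19.
Compilers=period 5: (1,4,2,3,2) (1,5,2,3,2) (1,5,2,4,2) (1,5,3,4,3) (2,3,1,2,1) (2,4,1,2,1) (2,4,1,3,1) (2,5,1,2,1) (2,5,1,3,1) (2,5,1,4,1) (2,5,3,4,3) (3,4,1,2,1) (3,4,1,3,1) (3,4,2,3,2) (3,5,1,2,1) (3,5,1,3,1) (3,5,1,4,1) (3,5,2,3,2) (3,5,2,4,2) (4,5,1,2,1) (4,5,1,3,1) (4,5,1,4,1) (4,5,2,3,2) (4,5,2,4,2) (4,5,3,4,3) — 25.
Summing: 9 + 19 + 25 = 53.

53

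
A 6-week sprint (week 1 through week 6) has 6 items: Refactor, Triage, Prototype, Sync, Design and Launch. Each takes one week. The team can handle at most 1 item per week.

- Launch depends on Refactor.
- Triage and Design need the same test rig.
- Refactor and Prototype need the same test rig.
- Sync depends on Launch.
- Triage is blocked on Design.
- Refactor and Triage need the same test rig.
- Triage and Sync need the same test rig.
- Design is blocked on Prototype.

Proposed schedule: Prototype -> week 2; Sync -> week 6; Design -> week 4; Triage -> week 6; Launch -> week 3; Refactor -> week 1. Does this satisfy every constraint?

Design is blocked on Prototype — holds.
Refactor and Triage need the same test rig — holds.
Triage and Design need the same test rig — holds.
Refactor and Prototype need the same test rig — holds.
The team can handle at most 1 item per week — violated.
Sync depends on Launch — holds.
Triage and Sync need the same test rig — violated.
Triage is blocked on Design — holds.
Launch depends on Refactor — holds.

No — it violates: Triage and Sync need the same test rig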